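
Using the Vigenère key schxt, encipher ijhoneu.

alolgww

Repeat the key across the message: schxtsc
i(8)+s(18): 26≡0 → a
j(9)+c(2): 11 → l
h(7)+h(7): 14 → o
o(14)+x(23): 37≡11 → l
n(13)+t(19): 32≡6 → g
e(4)+s(18): 22 → w
u(20)+c(2): 22 → w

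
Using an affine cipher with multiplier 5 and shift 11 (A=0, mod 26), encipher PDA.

IAL

P(15): 5·15+11=86≡8 → I
D(3): 5·3+11=26≡0 → A
A(0): 5·0+11=11 → L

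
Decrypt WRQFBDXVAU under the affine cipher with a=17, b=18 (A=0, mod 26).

The inverse of 17 mod 26 is 23, since 17·23=391≡1. Apply D(y)=23·(y−18) mod 26:
W(22): 23·(22−18)=92≡14 → O
R(17): 23·(17−18)=-23≡3 → D
Q(16): 23·(16−18)=-46≡6 → G
F(5): 23·(5−18)=-299≡13 → N
B(1): 23·(1−18)=-391≡25 → Z
D(3): 23·(3−18)=-345≡19 → T
X(23): 23·(23−18)=115≡11 → L
V(21): 23·(21−18)=69≡17 → R
A(0): 23·(0−18)=-414≡2 → C
U(20): 23·(20−18)=46≡20 → U

ODGNZTLRCU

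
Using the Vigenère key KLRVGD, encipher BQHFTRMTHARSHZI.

Repeat the key across the message: KLRVGDKLRVGDKLR
B(1)+K(10): 11 → L
Q(16)+L(11): 27≡1 → B
H(7)+R(17): 24 → Y
F(5)+V(21): 26≡0 → A
T(19)+G(6): 25 → Z
R(17)+D(3): 20 → U
M(12)+K(10): 22 → W
T(19)+L(11): 30≡4 → E
H(7)+R(17): 24 → Y
A(0)+V(21): 21 → V
R(17)+G(6): 23 → X
S(18)+D(3): 21 → V
H(7)+K(10): 17 → R
Z(25)+L(11): 36≡10 → K
I(8)+R(17): 25 → Z

LBYAZUWEYVXVRKZ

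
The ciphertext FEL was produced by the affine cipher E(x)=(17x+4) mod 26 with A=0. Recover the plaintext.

XAF

The inverse of 17 mod 26 is 23, since 17·23=391≡1. Apply D(y)=23·(y−4) mod 26:
F(5): 23·(5−4)=23 → X
E(4): 23·(4−4)=0 → A
L(11): 23·(11−4)=161≡5 → F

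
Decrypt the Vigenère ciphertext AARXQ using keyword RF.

JVASZ

Repeat the key across the ciphertext: RFRFR
A(0)−R(17): -17≡9 → J
A(0)−F(5): -5≡21 → V
R(17)−R(17): 0 → A
X(23)−F(5): 18 → S
Q(16)−R(17): -1≡25 → Z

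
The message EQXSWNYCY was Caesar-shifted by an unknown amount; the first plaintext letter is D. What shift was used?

1

From the crib: E(4)−D(3)=1, so the shift is 1.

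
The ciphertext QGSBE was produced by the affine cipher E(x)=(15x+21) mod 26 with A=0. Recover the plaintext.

RZFQL

The inverse of 15 mod 26 is 7, since 15·7=105≡1. Apply D(y)=7·(y−21) mod 26:
Q(16): 7·(16−21)=-35≡17 → R
G(6): 7·(6−21)=-105≡25 → Z
S(18): 7·(18−21)=-21≡5 → F
B(1): 7·(1−21)=-140≡16 → Q
E(4): 7·(4−21)=-119≡11 → L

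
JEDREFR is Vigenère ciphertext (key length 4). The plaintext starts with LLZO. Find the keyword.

YTED

Subtract each crib letter from the matching ciphertext letter (mod 26):
J(9)−L(11)=-2≡24 → Y
E(4)−L(11)=-7≡19 → T
D(3)−Z(25)=-22≡4 → E
R(17)−O(14)=3 → D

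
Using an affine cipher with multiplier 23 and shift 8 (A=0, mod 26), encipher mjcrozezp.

m(12): 23·12+8=284≡24 → y
j(9): 23·9+8=215≡7 → h
c(2): 23·2+8=54≡2 → c
r(17): 23·17+8=399≡9 → j
o(14): 23·14+8=330≡18 → s
z(25): 23·25+8=583≡11 → l
e(4): 23·4+8=100≡22 → w
z(25): 23·25+8=583≡11 → l
p(15): 23·15+8=353≡15 → p

yhcjslwlp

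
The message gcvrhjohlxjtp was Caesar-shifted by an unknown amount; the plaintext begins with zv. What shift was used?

From the crib: g(6)−z(25)=-19≡7, so the shift is 7.

7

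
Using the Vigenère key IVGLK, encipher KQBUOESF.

Repeat the key across the message: IVGLKIVG
K(10)+I(8): 18 → S
Q(16)+V(21): 37≡11 → L
B(1)+G(6): 7 → H
U(20)+L(11): 31≡5 → F
O(14)+K(10): 24 → Y
E(4)+I(8): 12 → M
S(18)+V(21): 39≡13 → N
F(5)+G(6): 11 → L

SLHFYMNL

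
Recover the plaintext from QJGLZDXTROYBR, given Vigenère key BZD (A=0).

Repeat the key across the ciphertext: BZDBZDBZDBZDB
Q(16)−B(1): 15 → P
J(9)−Z(25): -16≡10 → K
G(6)−D(3): 3 → D
L(11)−B(1): 10 → K
Z(25)−Z(25): 0 → A
D(3)−D(3): 0 → A
X(23)−B(1): 22 → W
T(19)−Z(25): -6≡20 → U
R(17)−D(3): 14 → O
O(14)−B(1): 13 → N
Y(24)−Z(25): -1≡25 → Z
B(1)−D(3): -2≡24 → Y
R(17)−B(1): 16 → Q

PKDKAAWUONZYQ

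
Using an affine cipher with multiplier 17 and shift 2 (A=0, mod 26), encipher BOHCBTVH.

B(1): 17·1+2=19 → T
O(14): 17·14+2=240≡6 → G
H(7): 17·7+2=121≡17 → R
C(2): 17·2+2=36≡10 → K
B(1): 17·1+2=19 → T
T(19): 17·19+2=325≡13 → N
V(21): 17·21+2=359≡21 → V
H(7): 17·7+2=121≡17 → R

TGRKTNVR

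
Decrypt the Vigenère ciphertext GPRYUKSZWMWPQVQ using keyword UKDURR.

MFOEDTYPTSFYWLN

Repeat the key across the ciphertext: UKDURRUKDURRUKD
G(6)−U(20): -14≡12 → M
P(15)−K(10): 5 → F
R(17)−D(3): 14 → O
Y(24)−U(20): 4 → E
U(20)−R(17): 3 → D
K(10)−R(17): -7≡19 → T
S(18)−U(20): -2≡24 → Y
Z(25)−K(10): 15 → P
W(22)−D(3): 19 → T
M(12)−U(20): -8≡18 → S
W(22)−R(17): 5 → F
P(15)−R(17): -2≡24 → Y
Q(16)−U(20): -4≡22 → W
V(21)−K(10): 11 → L
Q(16)−D(3): 13 → N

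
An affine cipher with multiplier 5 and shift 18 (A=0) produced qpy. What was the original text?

kpw

The inverse of 5 mod 26 is 21, since 5·21=105≡1. Apply D(y)=21·(y−18) mod 26:
q(16): 21·(16−18)=-42≡10 → k
p(15): 21·(15−18)=-63≡15 → p
y(24): 21·(24−18)=126≡22 → w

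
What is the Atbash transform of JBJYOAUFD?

J(9) → Q(16)
B(1) → Y(24)
J(9) → Q(16)
Y(24) → B(1)
O(14) → L(11)
A(0) → Z(25)
U(20) → F(5)
F(5) → U(20)
D(3) → W(22)

QYQBLZFUW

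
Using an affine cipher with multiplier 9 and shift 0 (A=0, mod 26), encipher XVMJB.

ZHEDJ

X(23): 9·23+0=207≡25 → Z
V(21): 9·21+0=189≡7 → H
M(12): 9·12+0=108≡4 → E
J(9): 9·9+0=81≡3 → D
B(1): 9·1+0=9 → J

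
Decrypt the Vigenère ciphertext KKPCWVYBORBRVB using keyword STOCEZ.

Repeat the key across the ciphertext: STOCEZSTOCEZST
K(10)−S(18): -8≡18 → S
K(10)−T(19): -9≡17 → R
P(15)−O(14): 1 → B
C(2)−C(2): 0 → A
W(22)−E(4): 18 → S
V(21)−Z(25): -4≡22 → W
Y(24)−S(18): 6 → G
B(1)−T(19): -18≡8 → I
O(14)−O(14): 0 → A
R(17)−C(2): 15 → P
B(1)−E(4): -3≡23 → X
R(17)−Z(25): -8≡18 → S
V(21)−S(18): 3 → D
B(1)−T(19): -18≡8 → I

SRBASWGIAPXSDI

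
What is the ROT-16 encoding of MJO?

M(12): 12+16=28≡2 → C
J(9): 9+16=25 → Z
O(14): 14+16=30≡4 → E

CZE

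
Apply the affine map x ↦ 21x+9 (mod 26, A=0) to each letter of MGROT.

M(12): 21·12+9=261≡1 → B
G(6): 21·6+9=135≡5 → F
R(17): 21·17+9=366≡2 → C
O(14): 21·14+9=303≡17 → R
T(19): 21·19+9=408≡18 → S

BFCRS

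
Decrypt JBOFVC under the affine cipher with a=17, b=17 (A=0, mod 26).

YWJKOT

The inverse of 17 mod 26 is 23, since 17·23=391≡1. Apply D(y)=23·(y−17) mod 26:
J(9): 23·(9−17)=-184≡24 → Y
B(1): 23·(1−17)=-368≡22 → W
O(14): 23·(14−17)=-69≡9 → J
F(5): 23·(5−17)=-276≡10 → K
V(21): 23·(21−17)=92≡14 → O
C(2): 23·(2−17)=-345≡19 → T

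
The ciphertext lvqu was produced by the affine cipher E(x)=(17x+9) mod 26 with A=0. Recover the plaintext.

uqft

The inverse of 17 mod 26 is 23, since 17·23=391≡1. Apply D(y)=23·(y−9) mod 26:
l(11): 23·(11−9)=46≡20 → u
v(21): 23·(21−9)=276≡16 → q
q(16): 23·(16−9)=161≡5 → f
u(20): 23·(20−9)=253≡19 → t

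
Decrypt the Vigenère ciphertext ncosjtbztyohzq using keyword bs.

Repeat the key across the ciphertext: bsbsbsbsbsbsbs
n(13)−b(1): 12 → m
c(2)−s(18): -16≡10 → k
o(14)−b(1): 13 → n
s(18)−s(18): 0 → a
j(9)−b(1): 8 → i
t(19)−s(18): 1 → b
b(1)−b(1): 0 → a
z(25)−s(18): 7 → h
t(19)−b(1): 18 → s
y(24)−s(18): 6 → g
o(14)−b(1): 13 → n
h(7)−s(18): -11≡15 → p
z(25)−b(1): 24 → y
q(16)−s(18): -2≡24 → y

mknaibahsgnpyy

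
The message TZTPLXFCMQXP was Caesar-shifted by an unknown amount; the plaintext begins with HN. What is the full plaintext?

From the crib: T(19)−H(7)=12, so the shift is 12.
Subtract 12 from each ciphertext letter:
T(19): 19−12=7 → H
Z(25): 25−12=13 → N
T(19): 19−12=7 → H
P(15): 15−12=3 → D
L(11): 11−12=-1≡25 → Z
X(23): 23−12=11 → L
F(5): 5−12=-7≡19 → T
C(2): 2−12=-10≡16 → Q
M(12): 12−12=0 → A
Q(16): 16−12=4 → E
X(23): 23−12=11 → L
P(15): 15−12=3 → D

HNHDZLTQAELD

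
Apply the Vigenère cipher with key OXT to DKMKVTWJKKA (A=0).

Repeat the key across the message: OXTOXTOXTOX
D(3)+O(14): 17 → R
K(10)+X(23): 33≡7 → H
M(12)+T(19): 31≡5 → F
K(10)+O(14): 24 → Y
V(21)+X(23): 44≡18 → S
T(19)+T(19): 38≡12 → M
W(22)+O(14): 36≡10 → K
J(9)+X(23): 32≡6 → G
K(10)+T(19): 29≡3 → D
K(10)+O(14): 24 → Y
A(0)+X(23): 23 → X

RHFYSMKGDYX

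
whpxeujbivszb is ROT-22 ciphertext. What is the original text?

altbiynfmzwdf

w(22): 22−22=0 → a
h(7): 7−22=-15≡11 → l
p(15): 15−22=-7≡19 → t
x(23): 23−22=1 → b
e(4): 4−22=-18≡8 → i
u(20): 20−22=-2≡24 → y
j(9): 9−22=-13≡13 → n
b(1): 1−22=-21≡5 → f
i(8): 8−22=-14≡12 → m
v(21): 21−22=-1≡25 → z
s(18): 18−22=-4≡22 → w
z(25): 25−22=3 → d
b(1): 1−22=-21≡5 → f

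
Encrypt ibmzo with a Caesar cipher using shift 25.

halyn

i(8): 8+25=33≡7 → h
b(1): 1+25=26≡0 → a
m(12): 12+25=37≡11 → l
z(25): 25+25=50≡24 → y
o(14): 14+25=39≡13 → n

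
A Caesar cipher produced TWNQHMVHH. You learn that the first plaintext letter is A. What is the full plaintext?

ADUXOTCOO

From the crib: T(19)−A(0)=19, so the shift is 19.
Subtract 19 from each ciphertext letter:
T(19): 19−19=0 → A
W(22): 22−19=3 → D
N(13): 13−19=-6≡20 → U
Q(16): 16−19=-3≡23 → X
H(7): 7−19=-12≡14 → O
M(12): 12−19=-7≡19 → T
V(21): 21−19=2 → C
H(7): 7−19=-12≡14 → O
H(7): 7−19=-12≡14 → O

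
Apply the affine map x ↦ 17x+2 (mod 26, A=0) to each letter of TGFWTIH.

T(19): 17·19+2=325≡13 → N
G(6): 17·6+2=104≡0 → A
F(5): 17·5+2=87≡9 → J
W(22): 17·22+2=376≡12 → M
T(19): 17·19+2=325≡13 → N
I(8): 17·8+2=138≡8 → I
H(7): 17·7+2=121≡17 → R

NAJMNIR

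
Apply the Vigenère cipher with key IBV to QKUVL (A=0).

Repeat the key across the message: IBVIB
Q(16)+I(8): 24 → Y
K(10)+B(1): 11 → L
U(20)+V(21): 41≡15 → P
V(21)+I(8): 29≡3 → D
L(11)+B(1): 12 → M

YLPDM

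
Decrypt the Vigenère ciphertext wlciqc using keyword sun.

Repeat the key across the ciphertext: sunsun
w(22)−s(18): 4 → e
l(11)−u(20): -9≡17 → r
c(2)−n(13): -11≡15 → p
i(8)−s(18): -10≡16 → q
q(16)−u(20): -4≡22 → w
c(2)−n(13): -11≡15 → p

erpqwp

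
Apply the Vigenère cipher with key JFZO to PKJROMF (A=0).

YPIFXRE

Repeat the key across the message: JFZOJFZ
P(15)+J(9): 24 → Y
K(10)+F(5): 15 → P
J(9)+Z(25): 34≡8 → I
R(17)+O(14): 31≡5 → F
O(14)+J(9): 23 → X
M(12)+F(5): 17 → R
F(5)+Z(25): 30≡4 → E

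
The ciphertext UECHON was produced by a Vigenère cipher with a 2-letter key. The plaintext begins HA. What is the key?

Subtract each crib letter from the matching ciphertext letter (mod 26):
U(20)−H(7)=13 → N
E(4)−A(0)=4 → E

NE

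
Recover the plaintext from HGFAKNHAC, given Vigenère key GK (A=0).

BWZQEDBQW

Repeat the key across the ciphertext: GKGKGKGKG
H(7)−G(6): 1 → B
G(6)−K(10): -4≡22 → W
F(5)−G(6): -1≡25 → Z
A(0)−K(10): -10≡16 → Q
K(10)−G(6): 4 → E
N(13)−K(10): 3 → D
H(7)−G(6): 1 → B
A(0)−K(10): -10≡16 → Q
C(2)−G(6): -4≡22 → W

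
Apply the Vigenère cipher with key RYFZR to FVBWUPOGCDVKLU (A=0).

Repeat the key across the message: RYFZRRYFZRRYFZ
F(5)+R(17): 22 → W
V(21)+Y(24): 45≡19 → T
B(1)+F(5): 6 → G
W(22)+Z(25): 47≡21 → V
U(20)+R(17): 37≡11 → L
P(15)+R(17): 32≡6 → G
O(14)+Y(24): 38≡12 → M
G(6)+F(5): 11 → L
C(2)+Z(25): 27≡1 → B
D(3)+R(17): 20 → U
V(21)+R(17): 38≡12 → M
K(10)+Y(24): 34≡8 → I
L(11)+F(5): 16 → Q
U(20)+Z(25): 45≡19 → T

WTGVLGMLBUMIQT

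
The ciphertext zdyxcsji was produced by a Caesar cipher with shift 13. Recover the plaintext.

z(25): 25−13=12 → m
d(3): 3−13=-10≡16 → q
y(24): 24−13=11 → l
x(23): 23−13=10 → k
c(2): 2−13=-11≡15 → p
s(18): 18−13=5 → f
j(9): 9−13=-4≡22 → w
i(8): 8−13=-5≡21 → v

mqlkpfwv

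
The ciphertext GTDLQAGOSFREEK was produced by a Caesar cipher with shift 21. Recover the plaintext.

LYIQVFLTXKWJJP

G(6): 6−21=-15≡11 → L
T(19): 19−21=-2≡24 → Y
D(3): 3−21=-18≡8 → I
L(11): 11−21=-10≡16 → Q
Q(16): 16−21=-5≡21 → V
A(0): 0−21=-21≡5 → F
G(6): 6−21=-15≡11 → L
O(14): 14−21=-7≡19 → T
S(18): 18−21=-3≡23 → X
F(5): 5−21=-16≡10 → K
R(17): 17−21=-4≡22 → W
E(4): 4−21=-17≡9 → J
E(4): 4−21=-17≡9 → J
K(10): 10−21=-11≡15 → P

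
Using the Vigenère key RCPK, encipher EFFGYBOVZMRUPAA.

Repeat the key across the message: RCPKRCPKRCPKRCP
E(4)+R(17): 21 → V
F(5)+C(2): 7 → H
F(5)+P(15): 20 → U
G(6)+K(10): 16 → Q
Y(24)+R(17): 41≡15 → P
B(1)+C(2): 3 → D
O(14)+P(15): 29≡3 → D
V(21)+K(10): 31≡5 → F
Z(25)+R(17): 42≡16 → Q
M(12)+C(2): 14 → O
R(17)+P(15): 32≡6 → G
U(20)+K(10): 30≡4 → E
P(15)+R(17): 32≡6 → G
A(0)+C(2): 2 → C
A(0)+P(15): 15 → P

VHUQPDDFQOGEGCP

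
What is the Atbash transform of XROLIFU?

CILORUF

X(23) → C(2)
R(17) → I(8)
O(14) → L(11)
L(11) → O(14)
I(8) → R(17)
F(5) → U(20)
U(20) → F(5)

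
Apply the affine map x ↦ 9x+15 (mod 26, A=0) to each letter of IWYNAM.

I(8): 9·8+15=87≡9 → J
W(22): 9·22+15=213≡5 → F
Y(24): 9·24+15=231≡23 → X
N(13): 9·13+15=132≡2 → C
A(0): 9·0+15=15 → P
M(12): 9·12+15=123≡19 → T

JFXCPT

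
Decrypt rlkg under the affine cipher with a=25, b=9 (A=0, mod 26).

syzd

The inverse of 25 mod 26 is 25, since 25·25=625≡1. Apply D(y)=25·(y−9) mod 26:
r(17): 25·(17−9)=200≡18 → s
l(11): 25·(11−9)=50≡24 → y
k(10): 25·(10−9)=25 → z
g(6): 25·(6−9)=-75≡3 → d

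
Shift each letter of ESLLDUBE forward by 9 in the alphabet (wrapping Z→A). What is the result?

NBUUMDKN

E(4): 4+9=13 → N
S(18): 18+9=27≡1 → B
L(11): 11+9=20 → U
L(11): 11+9=20 → U
D(3): 3+9=12 → M
U(20): 20+9=29≡3 → D
B(1): 1+9=10 → K
E(4): 4+9=13 → N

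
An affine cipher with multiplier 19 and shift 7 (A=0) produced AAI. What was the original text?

BBL

The inverse of 19 mod 26 is 11, since 19·11=209≡1. Apply D(y)=11·(y−7) mod 26:
A(0): 11·(0−7)=-77≡1 → B
A(0): 11·(0−7)=-77≡1 → B
I(8): 11·(8−7)=11 → L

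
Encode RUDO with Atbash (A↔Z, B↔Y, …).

IFWL

R(17) → I(8)
U(20) → F(5)
D(3) → W(22)
O(14) → L(11)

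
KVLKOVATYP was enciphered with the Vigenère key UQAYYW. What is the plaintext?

QFLMQZGDYR

Repeat the key across the ciphertext: UQAYYWUQAY
K(10)−U(20): -10≡16 → Q
V(21)−Q(16): 5 → F
L(11)−A(0): 11 → L
K(10)−Y(24): -14≡12 → M
O(14)−Y(24): -10≡16 → Q
V(21)−W(22): -1≡25 → Z
A(0)−U(20): -20≡6 → G
T(19)−Q(16): 3 → D
Y(24)−A(0): 24 → Y
P(15)−Y(24): -9≡17 → R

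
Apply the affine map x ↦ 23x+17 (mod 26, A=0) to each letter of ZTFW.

Z(25): 23·25+17=592≡20 → U
T(19): 23·19+17=454≡12 → M
F(5): 23·5+17=132≡2 → C
W(22): 23·22+17=523≡3 → D

UMCD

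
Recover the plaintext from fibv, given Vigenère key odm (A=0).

Repeat the key across the ciphertext: odmo
f(5)−o(14): -9≡17 → r
i(8)−d(3): 5 → f
b(1)−m(12): -11≡15 → p
v(21)−o(14): 7 → h

rfph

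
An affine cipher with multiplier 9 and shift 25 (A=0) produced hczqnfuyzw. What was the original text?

The inverse of 9 mod 26 is 3, since 9·3=27≡1. Apply D(y)=3·(y−25) mod 26:
h(7): 3·(7−25)=-54≡24 → y
c(2): 3·(2−25)=-69≡9 → j
z(25): 3·(25−25)=0 → a
q(16): 3·(16−25)=-27≡25 → z
n(13): 3·(13−25)=-36≡16 → q
f(5): 3·(5−25)=-60≡18 → s
u(20): 3·(20−25)=-15≡11 → l
y(24): 3·(24−25)=-3≡23 → x
z(25): 3·(25−25)=0 → a
w(22): 3·(22−25)=-9≡17 → r

yjazqslxar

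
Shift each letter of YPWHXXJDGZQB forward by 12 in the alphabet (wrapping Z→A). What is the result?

KBITJJVPSLCN

Y(24): 24+12=36≡10 → K
P(15): 15+12=27≡1 → B
W(22): 22+12=34≡8 → I
H(7): 7+12=19 → T
X(23): 23+12=35≡9 → J
X(23): 23+12=35≡9 → J
J(9): 9+12=21 → V
D(3): 3+12=15 → P
G(6): 6+12=18 → S
Z(25): 25+12=37≡11 → L
Q(16): 16+12=28≡2 → C
B(1): 1+12=13 → N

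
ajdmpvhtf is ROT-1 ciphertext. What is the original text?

a(0): 0−1=-1≡25 → z
j(9): 9−1=8 → i
d(3): 3−1=2 → c
m(12): 12−1=11 → l
p(15): 15−1=14 → o
v(21): 21−1=20 → u
h(7): 7−1=6 → g
t(19): 19−1=18 → s
f(5): 5−1=4 → e

ziclougse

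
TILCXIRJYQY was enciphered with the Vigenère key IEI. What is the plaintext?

Repeat the key across the ciphertext: IEIIEIIEIIE
T(19)−I(8): 11 → L
I(8)−E(4): 4 → E
L(11)−I(8): 3 → D
C(2)−I(8): -6≡20 → U
X(23)−E(4): 19 → T
I(8)−I(8): 0 → A
R(17)−I(8): 9 → J
J(9)−E(4): 5 → F
Y(24)−I(8): 16 → Q
Q(16)−I(8): 8 → I
Y(24)−E(4): 20 → U

LEDUTAJFQIU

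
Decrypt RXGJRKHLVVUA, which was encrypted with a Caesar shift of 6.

LRADLEBFPPOU

R(17): 17−6=11 → L
X(23): 23−6=17 → R
G(6): 6−6=0 → A
J(9): 9−6=3 → D
R(17): 17−6=11 → L
K(10): 10−6=4 → E
H(7): 7−6=1 → B
L(11): 11−6=5 → F
V(21): 21−6=15 → P
V(21): 21−6=15 → P
U(20): 20−6=14 → O
A(0): 0−6=-6≡20 → U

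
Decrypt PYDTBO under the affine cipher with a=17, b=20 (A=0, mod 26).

The inverse of 17 mod 26 is 23, since 17·23=391≡1. Apply D(y)=23·(y−20) mod 26:
P(15): 23·(15−20)=-115≡15 → P
Y(24): 23·(24−20)=92≡14 → O
D(3): 23·(3−20)=-391≡25 → Z
T(19): 23·(19−20)=-23≡3 → D
B(1): 23·(1−20)=-437≡5 → F
O(14): 23·(14−20)=-138≡18 → S

POZDFS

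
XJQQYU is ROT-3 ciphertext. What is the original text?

UGNNVR

X(23): 23−3=20 → U
J(9): 9−3=6 → G
Q(16): 16−3=13 → N
Q(16): 16−3=13 → N
Y(24): 24−3=21 → V
U(20): 20−3=17 → R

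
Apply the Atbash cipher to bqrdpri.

b(1) → y(24)
q(16) → j(9)
r(17) → i(8)
d(3) → w(22)
p(15) → k(10)
r(17) → i(8)
i(8) → r(17)

yjiwkir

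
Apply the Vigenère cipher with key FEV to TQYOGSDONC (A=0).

Repeat the key across the message: FEVFEVFEVF
T(19)+F(5): 24 → Y
Q(16)+E(4): 20 → U
Y(24)+V(21): 45≡19 → T
O(14)+F(5): 19 → T
G(6)+E(4): 10 → K
S(18)+V(21): 39≡13 → N
D(3)+F(5): 8 → I
O(14)+E(4): 18 → S
N(13)+V(21): 34≡8 → I
C(2)+F(5): 7 → H

YUTTKNISIH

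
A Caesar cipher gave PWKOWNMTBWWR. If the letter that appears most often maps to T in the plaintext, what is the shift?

3

The most frequent ciphertext letter is W (appears 4 times).
W is position 22; T is position 19.
Shift = 3.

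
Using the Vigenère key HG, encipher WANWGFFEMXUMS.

Repeat the key across the message: HGHGHGHGHGHGH
W(22)+H(7): 29≡3 → D
A(0)+G(6): 6 → G
N(13)+H(7): 20 → U
W(22)+G(6): 28≡2 → C
G(6)+H(7): 13 → N
F(5)+G(6): 11 → L
F(5)+H(7): 12 → M
E(4)+G(6): 10 → K
M(12)+H(7): 19 → T
X(23)+G(6): 29≡3 → D
U(20)+H(7): 27≡1 → B
M(12)+G(6): 18 → S
S(18)+H(7): 25 → Z

DGUCNLMKTDBSZ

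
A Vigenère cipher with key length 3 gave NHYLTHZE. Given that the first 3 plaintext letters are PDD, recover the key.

Subtract each crib letter from the matching ciphertext letter (mod 26):
N(13)−P(15)=-2≡24 → Y
H(7)−D(3)=4 → E
Y(24)−D(3)=21 → V

YEV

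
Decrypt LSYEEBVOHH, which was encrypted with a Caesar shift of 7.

ELRXXUOHAA

L(11): 11−7=4 → E
S(18): 18−7=11 → L
Y(24): 24−7=17 → R
E(4): 4−7=-3≡23 → X
E(4): 4−7=-3≡23 → X
B(1): 1−7=-6≡20 → U
V(21): 21−7=14 → O
O(14): 14−7=7 → H
H(7): 7−7=0 → A
H(7): 7−7=0 → A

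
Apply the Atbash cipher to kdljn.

pwoqm

k(10) → p(15)
d(3) → w(22)
l(11) → o(14)
j(9) → q(16)
n(13) → m(12)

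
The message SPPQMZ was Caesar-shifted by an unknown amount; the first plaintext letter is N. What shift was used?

From the crib: S(18)−N(13)=5, so the shift is 5.

5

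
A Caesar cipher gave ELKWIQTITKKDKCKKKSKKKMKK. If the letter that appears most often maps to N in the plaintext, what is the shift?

The most frequent ciphertext letter is K (appears 12 times).
K is position 10; N is position 13.
Shift = -3≡23.

23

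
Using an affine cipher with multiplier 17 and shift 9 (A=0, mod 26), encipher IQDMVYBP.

I(8): 17·8+9=145≡15 → P
Q(16): 17·16+9=281≡21 → V
D(3): 17·3+9=60≡8 → I
M(12): 17·12+9=213≡5 → F
V(21): 17·21+9=366≡2 → C
Y(24): 17·24+9=417≡1 → B
B(1): 17·1+9=26≡0 → A
P(15): 17·15+9=264≡4 → E

PVIFCBAE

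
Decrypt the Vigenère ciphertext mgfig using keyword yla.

Repeat the key across the ciphertext: ylayl
m(12)−y(24): -12≡14 → o
g(6)−l(11): -5≡21 → v
f(5)−a(0): 5 → f
i(8)−y(24): -16≡10 → k
g(6)−l(11): -5≡21 → v

ovfkv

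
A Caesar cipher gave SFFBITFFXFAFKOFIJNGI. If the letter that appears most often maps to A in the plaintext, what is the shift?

The most frequent ciphertext letter is F (appears 7 times).
F is position 5; A is position 0.
Shift = 5.

5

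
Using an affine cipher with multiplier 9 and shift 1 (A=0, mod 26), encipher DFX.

D(3): 9·3+1=28≡2 → C
F(5): 9·5+1=46≡20 → U
X(23): 9·23+1=208≡0 → A

CUA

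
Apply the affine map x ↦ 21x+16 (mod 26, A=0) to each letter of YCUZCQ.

AGUVGO

Y(24): 21·24+16=520≡0 → A
C(2): 21·2+16=58≡6 → G
U(20): 21·20+16=436≡20 → U
Z(25): 21·25+16=541≡21 → V
C(2): 21·2+16=58≡6 → G
Q(16): 21·16+16=352≡14 → O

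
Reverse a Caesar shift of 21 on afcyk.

a(0): 0−21=-21≡5 → f
f(5): 5−21=-16≡10 → k
c(2): 2−21=-19≡7 → h
y(24): 24−21=3 → d
k(10): 10−21=-11≡15 → p

fkhdp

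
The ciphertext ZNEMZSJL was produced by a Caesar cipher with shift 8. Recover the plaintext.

Z(25): 25−8=17 → R
N(13): 13−8=5 → F
E(4): 4−8=-4≡22 → W
M(12): 12−8=4 → E
Z(25): 25−8=17 → R
S(18): 18−8=10 → K
J(9): 9−8=1 → B
L(11): 11−8=3 → D

RFWERKBD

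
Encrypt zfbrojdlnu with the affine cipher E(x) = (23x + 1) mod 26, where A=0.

emyclasuot

z(25): 23·25+1=576≡4 → e
f(5): 23·5+1=116≡12 → m
b(1): 23·1+1=24 → y
r(17): 23·17+1=392≡2 → c
o(14): 23·14+1=323≡11 → l
j(9): 23·9+1=208≡0 → a
d(3): 23·3+1=70≡18 → s
l(11): 23·11+1=254≡20 → u
n(13): 23·13+1=300≡14 → o
u(20): 23·20+1=461≡19 → t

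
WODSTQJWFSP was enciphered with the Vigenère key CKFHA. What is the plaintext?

Repeat the key across the ciphertext: CKFHACKFHAC
W(22)−C(2): 20 → U
O(14)−K(10): 4 → E
D(3)−F(5): -2≡24 → Y
S(18)−H(7): 11 → L
T(19)−A(0): 19 → T
Q(16)−C(2): 14 → O
J(9)−K(10): -1≡25 → Z
W(22)−F(5): 17 → R
F(5)−H(7): -2≡24 → Y
S(18)−A(0): 18 → S
P(15)−C(2): 13 → N

UEYLTOZRYSN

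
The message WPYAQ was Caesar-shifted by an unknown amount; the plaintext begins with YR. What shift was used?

24

From the crib: W(22)−Y(24)=-2≡24, so the shift is 24.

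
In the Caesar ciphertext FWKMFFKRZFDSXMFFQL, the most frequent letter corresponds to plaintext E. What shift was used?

1

The most frequent ciphertext letter is F (appears 6 times).
F is position 5; E is position 4.
Shift = 1.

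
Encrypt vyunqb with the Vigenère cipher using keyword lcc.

gawysd

Repeat the key across the message: lcclcc
v(21)+l(11): 32≡6 → g
y(24)+c(2): 26≡0 → a
u(20)+c(2): 22 → w
n(13)+l(11): 24 → y
q(16)+c(2): 18 → s
b(1)+c(2): 3 → d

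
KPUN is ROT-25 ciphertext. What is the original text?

LQVO

K(10): 10−25=-15≡11 → L
P(15): 15−25=-10≡16 → Q
U(20): 20−25=-5≡21 → V
N(13): 13−25=-12≡14 → O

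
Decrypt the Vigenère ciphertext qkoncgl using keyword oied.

Repeat the key across the ciphertext: oiedoie
q(16)−o(14): 2 → c
k(10)−i(8): 2 → c
o(14)−e(4): 10 → k
n(13)−d(3): 10 → k
c(2)−o(14): -12≡14 → o
g(6)−i(8): -2≡24 → y
l(11)−e(4): 7 → h

cckkoyh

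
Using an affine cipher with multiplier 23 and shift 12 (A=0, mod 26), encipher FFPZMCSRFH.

XXTPCGKNXR

F(5): 23·5+12=127≡23 → X
F(5): 23·5+12=127≡23 → X
P(15): 23·15+12=357≡19 → T
Z(25): 23·25+12=587≡15 → P
M(12): 23·12+12=288≡2 → C
C(2): 23·2+12=58≡6 → G
S(18): 23·18+12=426≡10 → K
R(17): 23·17+12=403≡13 → N
F(5): 23·5+12=127≡23 → X
H(7): 23·7+12=173≡17 → R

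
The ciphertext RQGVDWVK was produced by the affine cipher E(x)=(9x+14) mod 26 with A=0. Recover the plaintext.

The inverse of 9 mod 26 is 3, since 9·3=27≡1. Apply D(y)=3·(y−14) mod 26:
R(17): 3·(17−14)=9 → J
Q(16): 3·(16−14)=6 → G
G(6): 3·(6−14)=-24≡2 → C
V(21): 3·(21−14)=21 → V
D(3): 3·(3−14)=-33≡19 → T
W(22): 3·(22−14)=24 → Y
V(21): 3·(21−14)=21 → V
K(10): 3·(10−14)=-12≡14 → O

JGCVTYVO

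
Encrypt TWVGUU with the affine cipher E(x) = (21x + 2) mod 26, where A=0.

LWBYGG

T(19): 21·19+2=401≡11 → L
W(22): 21·22+2=464≡22 → W
V(21): 21·21+2=443≡1 → B
G(6): 21·6+2=128≡24 → Y
U(20): 21·20+2=422≡6 → G
U(20): 21·20+2=422≡6 → G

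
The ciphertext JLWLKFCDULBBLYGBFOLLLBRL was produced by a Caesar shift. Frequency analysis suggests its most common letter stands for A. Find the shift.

11

The most frequent ciphertext letter is L (appears 8 times).
L is position 11; A is position 0.
Shift = 11.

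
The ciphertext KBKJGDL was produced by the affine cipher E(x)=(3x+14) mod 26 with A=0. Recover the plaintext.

QNQHGFZ

The inverse of 3 mod 26 is 9, since 3·9=27≡1. Apply D(y)=9·(y−14) mod 26:
K(10): 9·(10−14)=-36≡16 → Q
B(1): 9·(1−14)=-117≡13 → N
K(10): 9·(10−14)=-36≡16 → Q
J(9): 9·(9−14)=-45≡7 → H
G(6): 9·(6−14)=-72≡6 → G
D(3): 9·(3−14)=-99≡5 → F
L(11): 9·(11−14)=-27≡25 → Z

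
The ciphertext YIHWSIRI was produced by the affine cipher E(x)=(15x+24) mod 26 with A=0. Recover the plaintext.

The inverse of 15 mod 26 is 7, since 15·7=105≡1. Apply D(y)=7·(y−24) mod 26:
Y(24): 7·(24−24)=0 → A
I(8): 7·(8−24)=-112≡18 → S
H(7): 7·(7−24)=-119≡11 → L
W(22): 7·(22−24)=-14≡12 → M
S(18): 7·(18−24)=-42≡10 → K
I(8): 7·(8−24)=-112≡18 → S
R(17): 7·(17−24)=-49≡3 → D
I(8): 7·(8−24)=-112≡18 → S

ASLMKSDS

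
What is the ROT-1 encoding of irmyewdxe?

jsnzfxeyf

i(8): 8+1=9 → j
r(17): 17+1=18 → s
m(12): 12+1=13 → n
y(24): 24+1=25 → z
e(4): 4+1=5 → f
w(22): 22+1=23 → x
d(3): 3+1=4 → e
x(23): 23+1=24 → y
e(4): 4+1=5 → f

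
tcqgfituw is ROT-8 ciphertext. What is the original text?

t(19): 19−8=11 → l
c(2): 2−8=-6≡20 → u
q(16): 16−8=8 → i
g(6): 6−8=-2≡24 → y
f(5): 5−8=-3≡23 → x
i(8): 8−8=0 → a
t(19): 19−8=11 → l
u(20): 20−8=12 → m
w(22): 22−8=14 → o

luiyxalmo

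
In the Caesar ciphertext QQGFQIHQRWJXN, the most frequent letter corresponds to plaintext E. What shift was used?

12

The most frequent ciphertext letter is Q (appears 4 times).
Q is position 16; E is position 4.
Shift = 12.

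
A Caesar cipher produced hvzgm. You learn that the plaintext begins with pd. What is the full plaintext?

pdhou

From the crib: h(7)−p(15)=-8≡18, so the shift is 18.
Subtract 18 from each ciphertext letter:
h(7): 7−18=-11≡15 → p
v(21): 21−18=3 → d
z(25): 25−18=7 → h
g(6): 6−18=-12≡14 → o
m(12): 12−18=-6≡20 → u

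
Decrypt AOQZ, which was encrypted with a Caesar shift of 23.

A(0): 0−23=-23≡3 → D
O(14): 14−23=-9≡17 → R
Q(16): 16−23=-7≡19 → T
Z(25): 25−23=2 → C

DRTC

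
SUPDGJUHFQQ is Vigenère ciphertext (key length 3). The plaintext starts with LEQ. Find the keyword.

Subtract each crib letter from the matching ciphertext letter (mod 26):
S(18)−L(11)=7 → H
U(20)−E(4)=16 → Q
P(15)−Q(16)=-1≡25 → Z

HQZ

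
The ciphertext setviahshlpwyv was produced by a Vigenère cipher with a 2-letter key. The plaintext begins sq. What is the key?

ao

Subtract each crib letter from the matching ciphertext letter (mod 26):
s(18)−s(18)=0 → a
e(4)−q(16)=-12≡14 → o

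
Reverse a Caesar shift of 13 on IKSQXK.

I(8): 8−13=-5≡21 → V
K(10): 10−13=-3≡23 → X
S(18): 18−13=5 → F
Q(16): 16−13=3 → D
X(23): 23−13=10 → K
K(10): 10−13=-3≡23 → X

VXFDKX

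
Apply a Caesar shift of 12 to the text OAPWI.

O(14): 14+12=26≡0 → A
A(0): 0+12=12 → M
P(15): 15+12=27≡1 → B
W(22): 22+12=34≡8 → I
I(8): 8+12=20 → U

AMBIU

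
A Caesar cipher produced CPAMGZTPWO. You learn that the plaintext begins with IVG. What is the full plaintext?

From the crib: C(2)−I(8)=-6≡20, so the shift is 20.
Subtract 20 from each ciphertext letter:
C(2): 2−20=-18≡8 → I
P(15): 15−20=-5≡21 → V
A(0): 0−20=-20≡6 → G
M(12): 12−20=-8≡18 → S
G(6): 6−20=-14≡12 → M
Z(25): 25−20=5 → F
T(19): 19−20=-1≡25 → Z
P(15): 15−20=-5≡21 → V
W(22): 22−20=2 → C
O(14): 14−20=-6≡20 → U

IVGSMFZVCU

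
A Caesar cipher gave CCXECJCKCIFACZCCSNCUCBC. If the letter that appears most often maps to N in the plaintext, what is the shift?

15

The most frequent ciphertext letter is C (appears 11 times).
C is position 2; N is position 13.
Shift = -11≡15.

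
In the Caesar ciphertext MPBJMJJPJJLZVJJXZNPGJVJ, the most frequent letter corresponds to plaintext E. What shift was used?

5

The most frequent ciphertext letter is J (appears 9 times).
J is position 9; E is position 4.
Shift = 5.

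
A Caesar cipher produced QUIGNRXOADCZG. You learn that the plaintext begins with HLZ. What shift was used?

9

From the crib: Q(16)−H(7)=9, so the shift is 9.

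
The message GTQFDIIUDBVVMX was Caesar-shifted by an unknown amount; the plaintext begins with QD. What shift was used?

From the crib: G(6)−Q(16)=-10≡16, so the shift is 16.

16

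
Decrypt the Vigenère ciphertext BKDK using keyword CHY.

ZDFI

Repeat the key across the ciphertext: CHYC
B(1)−C(2): -1≡25 → Z
K(10)−H(7): 3 → D
D(3)−Y(24): -21≡5 → F
K(10)−C(2): 8 → I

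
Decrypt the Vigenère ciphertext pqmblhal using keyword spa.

xbmjwhiw

Repeat the key across the ciphertext: spaspasp
p(15)−s(18): -3≡23 → x
q(16)−p(15): 1 → b
m(12)−a(0): 12 → m
b(1)−s(18): -17≡9 → j
l(11)−p(15): -4≡22 → w
h(7)−a(0): 7 → h
a(0)−s(18): -18≡8 → i
l(11)−p(15): -4≡22 → w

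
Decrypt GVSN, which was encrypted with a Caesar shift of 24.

IXUP

G(6): 6−24=-18≡8 → I
V(21): 21−24=-3≡23 → X
S(18): 18−24=-6≡20 → U
N(13): 13−24=-11≡15 → P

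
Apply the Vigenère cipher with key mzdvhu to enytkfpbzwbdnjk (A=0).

qmborzbacrixzin

Repeat the key across the message: mzdvhumzdvhumzd
e(4)+m(12): 16 → q
n(13)+z(25): 38≡12 → m
y(24)+d(3): 27≡1 → b
t(19)+v(21): 40≡14 → o
k(10)+h(7): 17 → r
f(5)+u(20): 25 → z
p(15)+m(12): 27≡1 → b
b(1)+z(25): 26≡0 → a
z(25)+d(3): 28≡2 → c
w(22)+v(21): 43≡17 → r
b(1)+h(7): 8 → i
d(3)+u(20): 23 → x
n(13)+m(12): 25 → z
j(9)+z(25): 34≡8 → i
k(10)+d(3): 13 → n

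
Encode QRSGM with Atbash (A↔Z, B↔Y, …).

Q(16) → J(9)
R(17) → I(8)
S(18) → H(7)
G(6) → T(19)
M(12) → N(13)

JIHTN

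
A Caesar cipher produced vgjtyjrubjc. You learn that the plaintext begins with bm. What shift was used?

20

From the crib: v(21)−b(1)=20, so the shift is 20.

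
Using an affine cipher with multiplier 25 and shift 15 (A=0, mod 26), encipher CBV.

C(2): 25·2+15=65≡13 → N
B(1): 25·1+15=40≡14 → O
V(21): 25·21+15=540≡20 → U

NOU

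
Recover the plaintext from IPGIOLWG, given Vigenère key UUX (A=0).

Repeat the key across the ciphertext: UUXUUXUU
I(8)−U(20): -12≡14 → O
P(15)−U(20): -5≡21 → V
G(6)−X(23): -17≡9 → J
I(8)−U(20): -12≡14 → O
O(14)−U(20): -6≡20 → U
L(11)−X(23): -12≡14 → O
W(22)−U(20): 2 → C
G(6)−U(20): -14≡12 → M

OVJOUOCM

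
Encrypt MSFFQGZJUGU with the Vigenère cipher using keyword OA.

ASTFEGNJIGI

Repeat the key across the message: OAOAOAOAOAO
M(12)+O(14): 26≡0 → A
S(18)+A(0): 18 → S
F(5)+O(14): 19 → T
F(5)+A(0): 5 → F
Q(16)+O(14): 30≡4 → E
G(6)+A(0): 6 → G
Z(25)+O(14): 39≡13 → N
J(9)+A(0): 9 → J
U(20)+O(14): 34≡8 → I
G(6)+A(0): 6 → G
U(20)+O(14): 34≡8 → I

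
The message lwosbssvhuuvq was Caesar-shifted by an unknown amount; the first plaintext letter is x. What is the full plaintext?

From the crib: l(11)−x(23)=-12≡14, so the shift is 14.
Subtract 14 from each ciphertext letter:
l(11): 11−14=-3≡23 → x
w(22): 22−14=8 → i
o(14): 14−14=0 → a
s(18): 18−14=4 → e
b(1): 1−14=-13≡13 → n
s(18): 18−14=4 → e
s(18): 18−14=4 → e
v(21): 21−14=7 → h
h(7): 7−14=-7≡19 → t
u(20): 20−14=6 → g
u(20): 20−14=6 → g
v(21): 21−14=7 → h
q(16): 16−14=2 → c

xiaeneehtgghc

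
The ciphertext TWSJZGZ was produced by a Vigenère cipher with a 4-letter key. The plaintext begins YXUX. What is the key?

VZYM

Subtract each crib letter from the matching ciphertext letter (mod 26):
T(19)−Y(24)=-5≡21 → V
W(22)−X(23)=-1≡25 → Z
S(18)−U(20)=-2≡24 → Y
J(9)−X(23)=-14≡12 → M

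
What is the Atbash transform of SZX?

HAC

S(18) → H(7)
Z(25) → A(0)
X(23) → C(2)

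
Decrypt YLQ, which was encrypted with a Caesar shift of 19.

FSX

Y(24): 24−19=5 → F
L(11): 11−19=-8≡18 → S
Q(16): 16−19=-3≡23 → X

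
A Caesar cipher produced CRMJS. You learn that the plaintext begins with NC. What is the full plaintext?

From the crib: C(2)−N(13)=-11≡15, so the shift is 15.
Subtract 15 from each ciphertext letter:
C(2): 2−15=-13≡13 → N
R(17): 17−15=2 → C
M(12): 12−15=-3≡23 → X
J(9): 9−15=-6≡20 → U
S(18): 18−15=3 → D

NCXUD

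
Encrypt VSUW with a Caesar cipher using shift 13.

IFHJ

V(21): 21+13=34≡8 → I
S(18): 18+13=31≡5 → F
U(20): 20+13=33≡7 → H
W(22): 22+13=35≡9 → J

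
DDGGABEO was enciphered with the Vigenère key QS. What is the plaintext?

Repeat the key across the ciphertext: QSQSQSQS
D(3)−Q(16): -13≡13 → N
D(3)−S(18): -15≡11 → L
G(6)−Q(16): -10≡16 → Q
G(6)−S(18): -12≡14 → O
A(0)−Q(16): -16≡10 → K
B(1)−S(18): -17≡9 → J
E(4)−Q(16): -12≡14 → O
O(14)−S(18): -4≡22 → W

NLQOKJOW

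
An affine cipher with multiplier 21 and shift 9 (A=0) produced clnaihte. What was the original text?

rkuhvqyb

The inverse of 21 mod 26 is 5, since 21·5=105≡1. Apply D(y)=5·(y−9) mod 26:
c(2): 5·(2−9)=-35≡17 → r
l(11): 5·(11−9)=10 → k
n(13): 5·(13−9)=20 → u
a(0): 5·(0−9)=-45≡7 → h
i(8): 5·(8−9)=-5≡21 → v
h(7): 5·(7−9)=-10≡16 → q
t(19): 5·(19−9)=50≡24 → y
e(4): 5·(4−9)=-25≡1 → b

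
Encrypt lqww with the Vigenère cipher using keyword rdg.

Repeat the key across the message: rdgr
l(11)+r(17): 28≡2 → c
q(16)+d(3): 19 → t
w(22)+g(6): 28≡2 → c
w(22)+r(17): 39≡13 → n

ctcn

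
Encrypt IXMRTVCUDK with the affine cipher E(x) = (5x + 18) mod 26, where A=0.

I(8): 5·8+18=58≡6 → G
X(23): 5·23+18=133≡3 → D
M(12): 5·12+18=78≡0 → A
R(17): 5·17+18=103≡25 → Z
T(19): 5·19+18=113≡9 → J
V(21): 5·21+18=123≡19 → T
C(2): 5·2+18=28≡2 → C
U(20): 5·20+18=118≡14 → O
D(3): 5·3+18=33≡7 → H
K(10): 5·10+18=68≡16 → Q

GDAZJTCOHQ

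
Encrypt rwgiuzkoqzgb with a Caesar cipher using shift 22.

r(17): 17+22=39≡13 → n
w(22): 22+22=44≡18 → s
g(6): 6+22=28≡2 → c
i(8): 8+22=30≡4 → e
u(20): 20+22=42≡16 → q
z(25): 25+22=47≡21 → v
k(10): 10+22=32≡6 → g
o(14): 14+22=36≡10 → k
q(16): 16+22=38≡12 → m
z(25): 25+22=47≡21 → v
g(6): 6+22=28≡2 → c
b(1): 1+22=23 → x

nsceqvgkmvcx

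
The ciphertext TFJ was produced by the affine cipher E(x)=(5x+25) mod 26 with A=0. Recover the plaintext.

EWC

The inverse of 5 mod 26 is 21, since 5·21=105≡1. Apply D(y)=21·(y−25) mod 26:
T(19): 21·(19−25)=-126≡4 → E
F(5): 21·(5−25)=-420≡22 → W
J(9): 21·(9−25)=-336≡2 → C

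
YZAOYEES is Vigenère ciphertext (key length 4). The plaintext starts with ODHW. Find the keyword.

KWTS

Subtract each crib letter from the matching ciphertext letter (mod 26):
Y(24)−O(14)=10 → K
Z(25)−D(3)=22 → W
A(0)−H(7)=-7≡19 → T
O(14)−W(22)=-8≡18 → S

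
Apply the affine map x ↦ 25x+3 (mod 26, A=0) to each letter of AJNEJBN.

A(0): 25·0+3=3 → D
J(9): 25·9+3=228≡20 → U
N(13): 25·13+3=328≡16 → Q
E(4): 25·4+3=103≡25 → Z
J(9): 25·9+3=228≡20 → U
B(1): 25·1+3=28≡2 → C
N(13): 25·13+3=328≡16 → Q

DUQZUCQ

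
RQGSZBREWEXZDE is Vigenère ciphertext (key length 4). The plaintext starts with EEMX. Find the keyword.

NMUV

Subtract each crib letter from the matching ciphertext letter (mod 26):
R(17)−E(4)=13 → N
Q(16)−E(4)=12 → M
G(6)−M(12)=-6≡20 → U
S(18)−X(23)=-5≡21 → V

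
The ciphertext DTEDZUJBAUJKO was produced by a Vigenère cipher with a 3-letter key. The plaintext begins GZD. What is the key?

XUB

Subtract each crib letter from the matching ciphertext letter (mod 26):
D(3)−G(6)=-3≡23 → X
T(19)−Z(25)=-6≡20 → U
E(4)−D(3)=1 → B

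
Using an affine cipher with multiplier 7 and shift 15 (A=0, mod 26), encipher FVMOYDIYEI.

YGVJBKTBRT

F(5): 7·5+15=50≡24 → Y
V(21): 7·21+15=162≡6 → G
M(12): 7·12+15=99≡21 → V
O(14): 7·14+15=113≡9 → J
Y(24): 7·24+15=183≡1 → B
D(3): 7·3+15=36≡10 → K
I(8): 7·8+15=71≡19 → T
Y(24): 7·24+15=183≡1 → B
E(4): 7·4+15=43≡17 → R
I(8): 7·8+15=71≡19 → T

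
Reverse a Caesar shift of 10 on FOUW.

VEKM

F(5): 5−10=-5≡21 → V
O(14): 14−10=4 → E
U(20): 20−10=10 → K
W(22): 22−10=12 → M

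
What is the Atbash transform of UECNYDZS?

U(20) → F(5)
E(4) → V(21)
C(2) → X(23)
N(13) → M(12)
Y(24) → B(1)
D(3) → W(22)
Z(25) → A(0)
S(18) → H(7)

FVXMBWAH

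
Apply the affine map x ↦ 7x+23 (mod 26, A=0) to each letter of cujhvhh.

c(2): 7·2+23=37≡11 → l
u(20): 7·20+23=163≡7 → h
j(9): 7·9+23=86≡8 → i
h(7): 7·7+23=72≡20 → u
v(21): 7·21+23=170≡14 → o
h(7): 7·7+23=72≡20 → u
h(7): 7·7+23=72≡20 → u

lhiuouu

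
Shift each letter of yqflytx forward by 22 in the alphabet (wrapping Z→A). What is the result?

y(24): 24+22=46≡20 → u
q(16): 16+22=38≡12 → m
f(5): 5+22=27≡1 → b
l(11): 11+22=33≡7 → h
y(24): 24+22=46≡20 → u
t(19): 19+22=41≡15 → p
x(23): 23+22=45≡19 → t

umbhupt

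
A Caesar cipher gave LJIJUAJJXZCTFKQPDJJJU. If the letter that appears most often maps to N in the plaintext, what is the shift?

The most frequent ciphertext letter is J (appears 7 times).
J is position 9; N is position 13.
Shift = -4≡22.

22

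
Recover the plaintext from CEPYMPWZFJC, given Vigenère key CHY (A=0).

Repeat the key across the ciphertext: CHYCHYCHYCH
C(2)−C(2): 0 → A
E(4)−H(7): -3≡23 → X
P(15)−Y(24): -9≡17 → R
Y(24)−C(2): 22 → W
M(12)−H(7): 5 → F
P(15)−Y(24): -9≡17 → R
W(22)−C(2): 20 → U
Z(25)−H(7): 18 → S
F(5)−Y(24): -19≡7 → H
J(9)−C(2): 7 → H
C(2)−H(7): -5≡21 → V

AXRWFRUSHHV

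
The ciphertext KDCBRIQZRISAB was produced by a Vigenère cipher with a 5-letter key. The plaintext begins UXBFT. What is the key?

Subtract each crib letter from the matching ciphertext letter (mod 26):
K(10)−U(20)=-10≡16 → Q
D(3)−X(23)=-20≡6 → G
C(2)−B(1)=1 → B
B(1)−F(5)=-4≡22 → W
R(17)−T(19)=-2≡24 → Y

QGBWY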